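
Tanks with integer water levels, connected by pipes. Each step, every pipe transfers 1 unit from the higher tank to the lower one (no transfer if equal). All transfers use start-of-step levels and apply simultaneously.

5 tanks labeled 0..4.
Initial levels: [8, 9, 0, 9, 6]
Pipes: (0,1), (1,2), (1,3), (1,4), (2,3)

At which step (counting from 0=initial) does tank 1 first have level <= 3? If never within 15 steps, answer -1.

Step 1: flows [1->0,1->2,1=3,1->4,3->2] -> levels [9 6 2 8 7]
Step 2: flows [0->1,1->2,3->1,4->1,3->2] -> levels [8 8 4 6 6]
Step 3: flows [0=1,1->2,1->3,1->4,3->2] -> levels [8 5 6 6 7]
Step 4: flows [0->1,2->1,3->1,4->1,2=3] -> levels [7 9 5 5 6]
Step 5: flows [1->0,1->2,1->3,1->4,2=3] -> levels [8 5 6 6 7]
  -> period-2 cycle (repeats step 3); tank 1 never drops to <=3
Tank 1 never reaches <=3 within 15 steps

Answer: -1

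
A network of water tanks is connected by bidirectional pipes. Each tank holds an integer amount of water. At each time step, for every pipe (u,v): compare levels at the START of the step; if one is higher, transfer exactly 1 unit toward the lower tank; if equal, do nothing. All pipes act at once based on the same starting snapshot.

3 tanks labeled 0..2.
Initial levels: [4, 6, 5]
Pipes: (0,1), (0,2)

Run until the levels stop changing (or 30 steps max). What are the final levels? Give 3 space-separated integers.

Step 1: flows [1->0,2->0] -> levels [6 5 4]
Step 2: flows [0->1,0->2] -> levels [4 6 5]
  -> period-2 cycle: step 2 state = step 0 state; never stabilizes
  -> state at step 30: (30-0) mod 2 = 0, same as step 0 -> [4 6 5]

Answer: 4 6 5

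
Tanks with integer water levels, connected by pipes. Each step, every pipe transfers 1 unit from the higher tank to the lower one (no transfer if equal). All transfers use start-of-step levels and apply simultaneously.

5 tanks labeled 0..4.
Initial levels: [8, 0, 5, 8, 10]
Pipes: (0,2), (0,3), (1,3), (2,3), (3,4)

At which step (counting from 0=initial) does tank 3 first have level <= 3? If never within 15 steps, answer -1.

Answer: -1

Derivation:
Step 1: flows [0->2,0=3,3->1,3->2,4->3] -> levels [7 1 7 7 9]
Step 2: flows [0=2,0=3,3->1,2=3,4->3] -> levels [7 2 7 7 8]
Step 3: flows [0=2,0=3,3->1,2=3,4->3] -> levels [7 3 7 7 7]
Step 4: flows [0=2,0=3,3->1,2=3,3=4] -> levels [7 4 7 6 7]
Step 5: flows [0=2,0->3,3->1,2->3,4->3] -> levels [6 5 6 8 6]
Step 6: flows [0=2,3->0,3->1,3->2,3->4] -> levels [7 6 7 4 7]
Step 7: flows [0=2,0->3,1->3,2->3,4->3] -> levels [6 5 6 8 6]
  -> period-2 cycle (repeats step 5); tank 3 never drops to <=3
Tank 3 never reaches <=3 within 15 steps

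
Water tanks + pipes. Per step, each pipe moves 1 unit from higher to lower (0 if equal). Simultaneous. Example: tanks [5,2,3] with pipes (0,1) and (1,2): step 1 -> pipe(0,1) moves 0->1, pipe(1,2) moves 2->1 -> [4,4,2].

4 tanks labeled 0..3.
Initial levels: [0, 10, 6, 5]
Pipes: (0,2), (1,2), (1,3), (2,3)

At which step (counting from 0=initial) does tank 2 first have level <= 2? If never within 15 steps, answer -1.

Step 1: flows [2->0,1->2,1->3,2->3] -> levels [1 8 5 7]
Step 2: flows [2->0,1->2,1->3,3->2] -> levels [2 6 6 7]
Step 3: flows [2->0,1=2,3->1,3->2] -> levels [3 7 6 5]
Step 4: flows [2->0,1->2,1->3,2->3] -> levels [4 5 5 7]
Step 5: flows [2->0,1=2,3->1,3->2] -> levels [5 6 5 5]
Step 6: flows [0=2,1->2,1->3,2=3] -> levels [5 4 6 6]
Step 7: flows [2->0,2->1,3->1,2=3] -> levels [6 6 4 5]
Step 8: flows [0->2,1->2,1->3,3->2] -> levels [5 4 7 5]
Step 9: flows [2->0,2->1,3->1,2->3] -> levels [6 6 4 5]
  -> period-2 cycle (repeats step 7); tank 2 never drops to <=2
Tank 2 never reaches <=2 within 15 steps

Answer: -1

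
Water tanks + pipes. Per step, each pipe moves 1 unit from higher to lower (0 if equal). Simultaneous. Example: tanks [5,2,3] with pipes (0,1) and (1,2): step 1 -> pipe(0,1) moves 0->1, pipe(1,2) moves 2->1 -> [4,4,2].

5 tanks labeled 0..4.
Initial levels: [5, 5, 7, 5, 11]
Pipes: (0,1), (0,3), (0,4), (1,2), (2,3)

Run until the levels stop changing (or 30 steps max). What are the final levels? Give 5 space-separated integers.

Step 1: flows [0=1,0=3,4->0,2->1,2->3] -> levels [6 6 5 6 10]
Step 2: flows [0=1,0=3,4->0,1->2,3->2] -> levels [7 5 7 5 9]
Step 3: flows [0->1,0->3,4->0,2->1,2->3] -> levels [6 7 5 7 8]
Step 4: flows [1->0,3->0,4->0,1->2,3->2] -> levels [9 5 7 5 7]
Step 5: flows [0->1,0->3,0->4,2->1,2->3] -> levels [6 7 5 7 8]
  -> period-2 cycle: step 5 state = step 3 state; never stabilizes
  -> state at step 30: (30-3) mod 2 = 1, same as step 4 -> [9 5 7 5 7]

Answer: 9 5 7 5 7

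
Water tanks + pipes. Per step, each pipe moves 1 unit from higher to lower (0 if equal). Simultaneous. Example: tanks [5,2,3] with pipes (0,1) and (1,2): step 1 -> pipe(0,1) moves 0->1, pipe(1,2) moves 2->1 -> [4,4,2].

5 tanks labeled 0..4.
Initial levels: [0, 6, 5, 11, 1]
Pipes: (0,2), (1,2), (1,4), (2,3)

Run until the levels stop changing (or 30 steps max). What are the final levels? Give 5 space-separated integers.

Step 1: flows [2->0,1->2,1->4,3->2] -> levels [1 4 6 10 2]
Step 2: flows [2->0,2->1,1->4,3->2] -> levels [2 4 5 9 3]
Step 3: flows [2->0,2->1,1->4,3->2] -> levels [3 4 4 8 4]
Step 4: flows [2->0,1=2,1=4,3->2] -> levels [4 4 4 7 4]
Step 5: flows [0=2,1=2,1=4,3->2] -> levels [4 4 5 6 4]
Step 6: flows [2->0,2->1,1=4,3->2] -> levels [5 5 4 5 4]
Step 7: flows [0->2,1->2,1->4,3->2] -> levels [4 3 7 4 5]
Step 8: flows [2->0,2->1,4->1,2->3] -> levels [5 5 4 5 4]
  -> period-2 cycle: step 8 state = step 6 state; never stabilizes
  -> state at step 30: (30-6) mod 2 = 0, same as step 6 -> [5 5 4 5 4]

Answer: 5 5 4 5 4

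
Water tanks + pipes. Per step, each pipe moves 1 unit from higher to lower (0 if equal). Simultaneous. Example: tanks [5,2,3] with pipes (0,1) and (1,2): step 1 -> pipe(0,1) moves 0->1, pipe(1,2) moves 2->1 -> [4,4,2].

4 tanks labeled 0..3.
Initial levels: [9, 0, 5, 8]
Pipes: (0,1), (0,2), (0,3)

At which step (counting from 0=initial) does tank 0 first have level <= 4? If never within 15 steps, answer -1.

Step 1: flows [0->1,0->2,0->3] -> levels [6 1 6 9]
Step 2: flows [0->1,0=2,3->0] -> levels [6 2 6 8]
Step 3: flows [0->1,0=2,3->0] -> levels [6 3 6 7]
Step 4: flows [0->1,0=2,3->0] -> levels [6 4 6 6]
Step 5: flows [0->1,0=2,0=3] -> levels [5 5 6 6]
Step 6: flows [0=1,2->0,3->0] -> levels [7 5 5 5]
Step 7: flows [0->1,0->2,0->3] -> levels [4 6 6 6]
Tank 0 first reaches <=4 at step 7

Answer: 7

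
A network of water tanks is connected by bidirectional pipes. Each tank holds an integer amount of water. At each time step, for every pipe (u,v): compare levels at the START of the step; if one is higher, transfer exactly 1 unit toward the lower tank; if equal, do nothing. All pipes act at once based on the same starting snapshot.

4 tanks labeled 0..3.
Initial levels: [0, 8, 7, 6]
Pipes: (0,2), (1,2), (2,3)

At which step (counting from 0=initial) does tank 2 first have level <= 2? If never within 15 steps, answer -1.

Answer: -1

Derivation:
Step 1: flows [2->0,1->2,2->3] -> levels [1 7 6 7]
Step 2: flows [2->0,1->2,3->2] -> levels [2 6 7 6]
Step 3: flows [2->0,2->1,2->3] -> levels [3 7 4 7]
Step 4: flows [2->0,1->2,3->2] -> levels [4 6 5 6]
Step 5: flows [2->0,1->2,3->2] -> levels [5 5 6 5]
Step 6: flows [2->0,2->1,2->3] -> levels [6 6 3 6]
Step 7: flows [0->2,1->2,3->2] -> levels [5 5 6 5]
  -> period-2 cycle (repeats step 5); tank 2 never drops to <=2
Tank 2 never reaches <=2 within 15 steps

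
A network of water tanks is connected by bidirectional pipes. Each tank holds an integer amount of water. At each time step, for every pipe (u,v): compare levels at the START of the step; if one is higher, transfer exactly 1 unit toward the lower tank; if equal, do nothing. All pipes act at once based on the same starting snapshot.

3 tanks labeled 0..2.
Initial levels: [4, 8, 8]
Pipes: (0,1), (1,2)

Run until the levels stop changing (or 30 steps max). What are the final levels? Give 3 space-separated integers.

Answer: 6 8 6

Derivation:
Step 1: flows [1->0,1=2] -> levels [5 7 8]
Step 2: flows [1->0,2->1] -> levels [6 7 7]
Step 3: flows [1->0,1=2] -> levels [7 6 7]
Step 4: flows [0->1,2->1] -> levels [6 8 6]
Step 5: flows [1->0,1->2] -> levels [7 6 7]
  -> period-2 cycle: step 5 state = step 3 state; never stabilizes
  -> state at step 30: (30-3) mod 2 = 1, same as step 4 -> [6 8 6]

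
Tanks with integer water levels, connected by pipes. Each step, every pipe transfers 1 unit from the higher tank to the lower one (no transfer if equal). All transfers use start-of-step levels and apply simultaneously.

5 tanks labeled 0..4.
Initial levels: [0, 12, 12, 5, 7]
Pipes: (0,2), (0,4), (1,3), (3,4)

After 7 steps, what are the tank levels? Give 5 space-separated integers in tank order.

Answer: 8 7 7 8 6

Derivation:
Step 1: flows [2->0,4->0,1->3,4->3] -> levels [2 11 11 7 5]
Step 2: flows [2->0,4->0,1->3,3->4] -> levels [4 10 10 7 5]
Step 3: flows [2->0,4->0,1->3,3->4] -> levels [6 9 9 7 5]
Step 4: flows [2->0,0->4,1->3,3->4] -> levels [6 8 8 7 7]
Step 5: flows [2->0,4->0,1->3,3=4] -> levels [8 7 7 8 6]
Step 6: flows [0->2,0->4,3->1,3->4] -> levels [6 8 8 6 8]
Step 7: flows [2->0,4->0,1->3,4->3] -> levels [8 7 7 8 6]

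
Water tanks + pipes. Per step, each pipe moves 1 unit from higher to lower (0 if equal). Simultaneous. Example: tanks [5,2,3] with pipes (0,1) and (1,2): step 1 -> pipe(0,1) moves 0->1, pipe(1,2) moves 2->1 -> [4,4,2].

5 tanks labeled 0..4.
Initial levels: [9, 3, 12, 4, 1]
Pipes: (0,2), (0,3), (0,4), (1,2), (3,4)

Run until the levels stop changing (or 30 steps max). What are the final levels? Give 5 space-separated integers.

Step 1: flows [2->0,0->3,0->4,2->1,3->4] -> levels [8 4 10 4 3]
Step 2: flows [2->0,0->3,0->4,2->1,3->4] -> levels [7 5 8 4 5]
Step 3: flows [2->0,0->3,0->4,2->1,4->3] -> levels [6 6 6 6 5]
Step 4: flows [0=2,0=3,0->4,1=2,3->4] -> levels [5 6 6 5 7]
Step 5: flows [2->0,0=3,4->0,1=2,4->3] -> levels [7 6 5 6 5]
Step 6: flows [0->2,0->3,0->4,1->2,3->4] -> levels [4 5 7 6 7]
Step 7: flows [2->0,3->0,4->0,2->1,4->3] -> levels [7 6 5 6 5]
  -> period-2 cycle: step 7 state = step 5 state; never stabilizes
  -> state at step 30: (30-5) mod 2 = 1, same as step 6 -> [4 5 7 6 7]

Answer: 4 5 7 6 7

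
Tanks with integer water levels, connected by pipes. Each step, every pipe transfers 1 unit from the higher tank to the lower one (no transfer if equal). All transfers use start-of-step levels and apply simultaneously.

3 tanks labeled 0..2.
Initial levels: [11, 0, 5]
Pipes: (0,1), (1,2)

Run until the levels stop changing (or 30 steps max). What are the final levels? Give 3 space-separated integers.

Step 1: flows [0->1,2->1] -> levels [10 2 4]
Step 2: flows [0->1,2->1] -> levels [9 4 3]
Step 3: flows [0->1,1->2] -> levels [8 4 4]
Step 4: flows [0->1,1=2] -> levels [7 5 4]
Step 5: flows [0->1,1->2] -> levels [6 5 5]
Step 6: flows [0->1,1=2] -> levels [5 6 5]
Step 7: flows [1->0,1->2] -> levels [6 4 6]
Step 8: flows [0->1,2->1] -> levels [5 6 5]
  -> period-2 cycle: step 8 state = step 6 state; never stabilizes
  -> state at step 30: (30-6) mod 2 = 0, same as step 6 -> [5 6 5]

Answer: 5 6 5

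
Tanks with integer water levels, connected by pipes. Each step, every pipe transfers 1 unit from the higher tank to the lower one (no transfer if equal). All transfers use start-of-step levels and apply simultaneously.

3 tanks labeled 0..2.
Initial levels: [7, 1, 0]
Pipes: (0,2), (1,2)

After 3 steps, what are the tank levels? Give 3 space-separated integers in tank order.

Answer: 4 2 2

Derivation:
Step 1: flows [0->2,1->2] -> levels [6 0 2]
Step 2: flows [0->2,2->1] -> levels [5 1 2]
Step 3: flows [0->2,2->1] -> levels [4 2 2]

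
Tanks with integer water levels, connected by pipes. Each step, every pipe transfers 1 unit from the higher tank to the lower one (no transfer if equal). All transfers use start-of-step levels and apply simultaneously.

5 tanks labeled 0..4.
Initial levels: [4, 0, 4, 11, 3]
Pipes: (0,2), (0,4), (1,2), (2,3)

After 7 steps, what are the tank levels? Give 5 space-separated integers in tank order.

Step 1: flows [0=2,0->4,2->1,3->2] -> levels [3 1 4 10 4]
Step 2: flows [2->0,4->0,2->1,3->2] -> levels [5 2 3 9 3]
Step 3: flows [0->2,0->4,2->1,3->2] -> levels [3 3 4 8 4]
Step 4: flows [2->0,4->0,2->1,3->2] -> levels [5 4 3 7 3]
Step 5: flows [0->2,0->4,1->2,3->2] -> levels [3 3 6 6 4]
Step 6: flows [2->0,4->0,2->1,2=3] -> levels [5 4 4 6 3]
Step 7: flows [0->2,0->4,1=2,3->2] -> levels [3 4 6 5 4]

Answer: 3 4 6 5 4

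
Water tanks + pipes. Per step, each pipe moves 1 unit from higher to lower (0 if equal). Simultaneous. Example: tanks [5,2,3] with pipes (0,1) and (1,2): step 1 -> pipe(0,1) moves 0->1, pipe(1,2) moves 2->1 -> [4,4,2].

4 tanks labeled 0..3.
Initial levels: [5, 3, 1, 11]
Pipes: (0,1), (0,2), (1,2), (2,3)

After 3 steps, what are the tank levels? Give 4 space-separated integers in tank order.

Step 1: flows [0->1,0->2,1->2,3->2] -> levels [3 3 4 10]
Step 2: flows [0=1,2->0,2->1,3->2] -> levels [4 4 3 9]
Step 3: flows [0=1,0->2,1->2,3->2] -> levels [3 3 6 8]

Answer: 3 3 6 8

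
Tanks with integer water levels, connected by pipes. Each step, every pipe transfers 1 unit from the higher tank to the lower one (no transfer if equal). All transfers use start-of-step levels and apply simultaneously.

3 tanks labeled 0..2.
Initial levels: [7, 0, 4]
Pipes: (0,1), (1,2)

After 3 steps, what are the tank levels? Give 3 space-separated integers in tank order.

Step 1: flows [0->1,2->1] -> levels [6 2 3]
Step 2: flows [0->1,2->1] -> levels [5 4 2]
Step 3: flows [0->1,1->2] -> levels [4 4 3]

Answer: 4 4 3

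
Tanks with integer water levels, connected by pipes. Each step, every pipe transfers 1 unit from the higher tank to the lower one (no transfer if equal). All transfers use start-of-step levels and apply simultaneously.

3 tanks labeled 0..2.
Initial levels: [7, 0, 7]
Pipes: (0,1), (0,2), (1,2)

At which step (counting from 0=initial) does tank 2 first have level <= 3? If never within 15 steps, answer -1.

Answer: -1

Derivation:
Step 1: flows [0->1,0=2,2->1] -> levels [6 2 6]
Step 2: flows [0->1,0=2,2->1] -> levels [5 4 5]
Step 3: flows [0->1,0=2,2->1] -> levels [4 6 4]
Step 4: flows [1->0,0=2,1->2] -> levels [5 4 5]
  -> period-2 cycle (repeats step 2); tank 2 never drops to <=3
Tank 2 never reaches <=3 within 15 steps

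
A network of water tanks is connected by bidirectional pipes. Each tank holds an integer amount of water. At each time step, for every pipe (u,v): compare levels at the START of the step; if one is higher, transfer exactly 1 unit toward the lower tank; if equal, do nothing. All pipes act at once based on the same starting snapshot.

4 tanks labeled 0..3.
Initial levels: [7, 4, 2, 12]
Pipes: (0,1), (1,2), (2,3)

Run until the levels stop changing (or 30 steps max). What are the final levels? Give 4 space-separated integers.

Answer: 5 7 6 7

Derivation:
Step 1: flows [0->1,1->2,3->2] -> levels [6 4 4 11]
Step 2: flows [0->1,1=2,3->2] -> levels [5 5 5 10]
Step 3: flows [0=1,1=2,3->2] -> levels [5 5 6 9]
Step 4: flows [0=1,2->1,3->2] -> levels [5 6 6 8]
Step 5: flows [1->0,1=2,3->2] -> levels [6 5 7 7]
Step 6: flows [0->1,2->1,2=3] -> levels [5 7 6 7]
Step 7: flows [1->0,1->2,3->2] -> levels [6 5 8 6]
Step 8: flows [0->1,2->1,2->3] -> levels [5 7 6 7]
  -> period-2 cycle: step 8 state = step 6 state; never stabilizes
  -> state at step 30: (30-6) mod 2 = 0, same as step 6 -> [5 7 6 7]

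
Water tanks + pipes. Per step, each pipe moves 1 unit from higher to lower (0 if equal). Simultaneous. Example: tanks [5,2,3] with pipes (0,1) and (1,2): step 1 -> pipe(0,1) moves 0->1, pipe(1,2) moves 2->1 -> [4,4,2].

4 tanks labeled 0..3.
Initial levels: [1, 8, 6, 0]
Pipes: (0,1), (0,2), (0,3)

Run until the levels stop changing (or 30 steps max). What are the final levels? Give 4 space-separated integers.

Answer: 3 4 4 4

Derivation:
Step 1: flows [1->0,2->0,0->3] -> levels [2 7 5 1]
Step 2: flows [1->0,2->0,0->3] -> levels [3 6 4 2]
Step 3: flows [1->0,2->0,0->3] -> levels [4 5 3 3]
Step 4: flows [1->0,0->2,0->3] -> levels [3 4 4 4]
Step 5: flows [1->0,2->0,3->0] -> levels [6 3 3 3]
Step 6: flows [0->1,0->2,0->3] -> levels [3 4 4 4]
  -> period-2 cycle: step 6 state = step 4 state; never stabilizes
  -> state at step 30: (30-4) mod 2 = 0, same as step 4 -> [3 4 4 4]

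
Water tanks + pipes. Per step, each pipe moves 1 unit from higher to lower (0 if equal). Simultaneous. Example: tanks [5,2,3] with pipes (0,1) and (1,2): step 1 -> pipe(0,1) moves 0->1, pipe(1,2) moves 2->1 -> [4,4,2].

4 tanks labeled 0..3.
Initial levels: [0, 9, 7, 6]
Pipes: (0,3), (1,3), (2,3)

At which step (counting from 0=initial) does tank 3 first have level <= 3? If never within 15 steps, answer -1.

Answer: -1

Derivation:
Step 1: flows [3->0,1->3,2->3] -> levels [1 8 6 7]
Step 2: flows [3->0,1->3,3->2] -> levels [2 7 7 6]
Step 3: flows [3->0,1->3,2->3] -> levels [3 6 6 7]
Step 4: flows [3->0,3->1,3->2] -> levels [4 7 7 4]
Step 5: flows [0=3,1->3,2->3] -> levels [4 6 6 6]
Step 6: flows [3->0,1=3,2=3] -> levels [5 6 6 5]
Step 7: flows [0=3,1->3,2->3] -> levels [5 5 5 7]
Step 8: flows [3->0,3->1,3->2] -> levels [6 6 6 4]
Step 9: flows [0->3,1->3,2->3] -> levels [5 5 5 7]
  -> period-2 cycle (repeats step 7); tank 3 never drops to <=3
Tank 3 never reaches <=3 within 15 steps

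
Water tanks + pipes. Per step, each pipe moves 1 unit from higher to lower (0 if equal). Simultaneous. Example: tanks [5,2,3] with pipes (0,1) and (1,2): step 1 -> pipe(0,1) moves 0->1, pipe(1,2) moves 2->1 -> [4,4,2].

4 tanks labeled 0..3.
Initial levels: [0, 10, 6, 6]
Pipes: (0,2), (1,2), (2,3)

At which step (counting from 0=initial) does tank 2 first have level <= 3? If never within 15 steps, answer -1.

Step 1: flows [2->0,1->2,2=3] -> levels [1 9 6 6]
Step 2: flows [2->0,1->2,2=3] -> levels [2 8 6 6]
Step 3: flows [2->0,1->2,2=3] -> levels [3 7 6 6]
Step 4: flows [2->0,1->2,2=3] -> levels [4 6 6 6]
Step 5: flows [2->0,1=2,2=3] -> levels [5 6 5 6]
Step 6: flows [0=2,1->2,3->2] -> levels [5 5 7 5]
Step 7: flows [2->0,2->1,2->3] -> levels [6 6 4 6]
Step 8: flows [0->2,1->2,3->2] -> levels [5 5 7 5]
  -> period-2 cycle (repeats step 6); tank 2 never drops to <=3
Tank 2 never reaches <=3 within 15 steps

Answer: -1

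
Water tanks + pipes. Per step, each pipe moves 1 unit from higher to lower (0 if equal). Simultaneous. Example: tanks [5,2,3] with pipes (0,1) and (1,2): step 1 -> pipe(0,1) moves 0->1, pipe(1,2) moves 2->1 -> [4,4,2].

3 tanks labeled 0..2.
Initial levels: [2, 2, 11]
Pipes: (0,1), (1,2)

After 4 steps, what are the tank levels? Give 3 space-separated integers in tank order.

Answer: 4 4 7

Derivation:
Step 1: flows [0=1,2->1] -> levels [2 3 10]
Step 2: flows [1->0,2->1] -> levels [3 3 9]
Step 3: flows [0=1,2->1] -> levels [3 4 8]
Step 4: flows [1->0,2->1] -> levels [4 4 7]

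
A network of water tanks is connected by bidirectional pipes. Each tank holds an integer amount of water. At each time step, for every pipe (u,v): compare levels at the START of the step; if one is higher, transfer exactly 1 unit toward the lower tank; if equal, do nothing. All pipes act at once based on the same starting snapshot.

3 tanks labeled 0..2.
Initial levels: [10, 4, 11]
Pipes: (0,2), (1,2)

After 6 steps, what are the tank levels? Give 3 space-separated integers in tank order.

Step 1: flows [2->0,2->1] -> levels [11 5 9]
Step 2: flows [0->2,2->1] -> levels [10 6 9]
Step 3: flows [0->2,2->1] -> levels [9 7 9]
Step 4: flows [0=2,2->1] -> levels [9 8 8]
Step 5: flows [0->2,1=2] -> levels [8 8 9]
Step 6: flows [2->0,2->1] -> levels [9 9 7]

Answer: 9 9 7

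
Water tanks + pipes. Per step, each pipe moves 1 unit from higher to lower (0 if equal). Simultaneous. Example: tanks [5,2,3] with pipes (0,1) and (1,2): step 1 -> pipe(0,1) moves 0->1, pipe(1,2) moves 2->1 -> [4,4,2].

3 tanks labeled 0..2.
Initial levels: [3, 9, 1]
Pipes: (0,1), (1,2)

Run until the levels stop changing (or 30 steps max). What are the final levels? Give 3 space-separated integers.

Step 1: flows [1->0,1->2] -> levels [4 7 2]
Step 2: flows [1->0,1->2] -> levels [5 5 3]
Step 3: flows [0=1,1->2] -> levels [5 4 4]
Step 4: flows [0->1,1=2] -> levels [4 5 4]
Step 5: flows [1->0,1->2] -> levels [5 3 5]
Step 6: flows [0->1,2->1] -> levels [4 5 4]
  -> period-2 cycle: step 6 state = step 4 state; never stabilizes
  -> state at step 30: (30-4) mod 2 = 0, same as step 4 -> [4 5 4]

Answer: 4 5 4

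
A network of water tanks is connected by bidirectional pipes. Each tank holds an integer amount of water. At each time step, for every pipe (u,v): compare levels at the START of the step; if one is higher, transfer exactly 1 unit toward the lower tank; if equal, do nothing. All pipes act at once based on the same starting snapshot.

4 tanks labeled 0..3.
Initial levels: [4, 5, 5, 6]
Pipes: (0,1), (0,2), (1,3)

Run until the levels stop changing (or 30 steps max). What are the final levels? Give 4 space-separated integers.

Step 1: flows [1->0,2->0,3->1] -> levels [6 5 4 5]
Step 2: flows [0->1,0->2,1=3] -> levels [4 6 5 5]
Step 3: flows [1->0,2->0,1->3] -> levels [6 4 4 6]
Step 4: flows [0->1,0->2,3->1] -> levels [4 6 5 5]
  -> period-2 cycle: step 4 state = step 2 state; never stabilizes
  -> state at step 30: (30-2) mod 2 = 0, same as step 2 -> [4 6 5 5]

Answer: 4 6 5 5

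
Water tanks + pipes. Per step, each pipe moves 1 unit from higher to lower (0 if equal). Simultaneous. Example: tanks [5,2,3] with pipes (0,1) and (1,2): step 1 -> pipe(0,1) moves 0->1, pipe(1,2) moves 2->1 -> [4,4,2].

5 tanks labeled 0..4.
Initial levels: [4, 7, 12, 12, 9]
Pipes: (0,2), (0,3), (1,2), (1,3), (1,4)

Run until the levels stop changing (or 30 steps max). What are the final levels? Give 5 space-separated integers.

Step 1: flows [2->0,3->0,2->1,3->1,4->1] -> levels [6 10 10 10 8]
Step 2: flows [2->0,3->0,1=2,1=3,1->4] -> levels [8 9 9 9 9]
Step 3: flows [2->0,3->0,1=2,1=3,1=4] -> levels [10 9 8 8 9]
Step 4: flows [0->2,0->3,1->2,1->3,1=4] -> levels [8 7 10 10 9]
Step 5: flows [2->0,3->0,2->1,3->1,4->1] -> levels [10 10 8 8 8]
Step 6: flows [0->2,0->3,1->2,1->3,1->4] -> levels [8 7 10 10 9]
  -> period-2 cycle: step 6 state = step 4 state; never stabilizes
  -> state at step 30: (30-4) mod 2 = 0, same as step 4 -> [8 7 10 10 9]

Answer: 8 7 10 10 9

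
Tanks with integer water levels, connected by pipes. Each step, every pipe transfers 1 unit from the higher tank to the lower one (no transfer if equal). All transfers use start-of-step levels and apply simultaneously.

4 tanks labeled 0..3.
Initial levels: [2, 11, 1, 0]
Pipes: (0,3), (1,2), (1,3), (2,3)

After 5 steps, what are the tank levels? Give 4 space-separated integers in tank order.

Step 1: flows [0->3,1->2,1->3,2->3] -> levels [1 9 1 3]
Step 2: flows [3->0,1->2,1->3,3->2] -> levels [2 7 3 2]
Step 3: flows [0=3,1->2,1->3,2->3] -> levels [2 5 3 4]
Step 4: flows [3->0,1->2,1->3,3->2] -> levels [3 3 5 3]
Step 5: flows [0=3,2->1,1=3,2->3] -> levels [3 4 3 4]

Answer: 3 4 3 4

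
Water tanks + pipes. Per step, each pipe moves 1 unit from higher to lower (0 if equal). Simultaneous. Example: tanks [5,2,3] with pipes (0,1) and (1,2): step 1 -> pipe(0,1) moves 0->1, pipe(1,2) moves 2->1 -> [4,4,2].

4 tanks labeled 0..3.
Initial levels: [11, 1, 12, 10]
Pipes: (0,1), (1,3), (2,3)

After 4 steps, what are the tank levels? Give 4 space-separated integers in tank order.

Answer: 7 9 9 9

Derivation:
Step 1: flows [0->1,3->1,2->3] -> levels [10 3 11 10]
Step 2: flows [0->1,3->1,2->3] -> levels [9 5 10 10]
Step 3: flows [0->1,3->1,2=3] -> levels [8 7 10 9]
Step 4: flows [0->1,3->1,2->3] -> levels [7 9 9 9]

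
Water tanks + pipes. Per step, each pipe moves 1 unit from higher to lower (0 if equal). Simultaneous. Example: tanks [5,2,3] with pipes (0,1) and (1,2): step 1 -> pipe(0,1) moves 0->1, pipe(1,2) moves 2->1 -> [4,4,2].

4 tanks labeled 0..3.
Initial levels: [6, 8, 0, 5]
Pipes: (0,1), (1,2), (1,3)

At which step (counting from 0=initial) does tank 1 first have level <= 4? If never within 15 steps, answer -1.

Answer: 3

Derivation:
Step 1: flows [1->0,1->2,1->3] -> levels [7 5 1 6]
Step 2: flows [0->1,1->2,3->1] -> levels [6 6 2 5]
Step 3: flows [0=1,1->2,1->3] -> levels [6 4 3 6]
Tank 1 first reaches <=4 at step 3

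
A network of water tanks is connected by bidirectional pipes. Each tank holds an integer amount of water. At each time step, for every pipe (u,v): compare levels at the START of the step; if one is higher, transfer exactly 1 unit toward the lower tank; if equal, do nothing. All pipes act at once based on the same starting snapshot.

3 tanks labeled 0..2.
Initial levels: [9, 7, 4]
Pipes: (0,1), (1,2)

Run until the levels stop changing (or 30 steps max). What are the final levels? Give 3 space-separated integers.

Answer: 6 8 6

Derivation:
Step 1: flows [0->1,1->2] -> levels [8 7 5]
Step 2: flows [0->1,1->2] -> levels [7 7 6]
Step 3: flows [0=1,1->2] -> levels [7 6 7]
Step 4: flows [0->1,2->1] -> levels [6 8 6]
Step 5: flows [1->0,1->2] -> levels [7 6 7]
  -> period-2 cycle: step 5 state = step 3 state; never stabilizes
  -> state at step 30: (30-3) mod 2 = 1, same as step 4 -> [6 8 6]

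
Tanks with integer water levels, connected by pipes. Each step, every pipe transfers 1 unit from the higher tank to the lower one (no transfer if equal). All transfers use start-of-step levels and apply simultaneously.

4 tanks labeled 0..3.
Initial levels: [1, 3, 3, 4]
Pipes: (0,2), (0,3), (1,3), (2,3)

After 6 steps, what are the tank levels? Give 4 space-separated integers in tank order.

Step 1: flows [2->0,3->0,3->1,3->2] -> levels [3 4 3 1]
Step 2: flows [0=2,0->3,1->3,2->3] -> levels [2 3 2 4]
Step 3: flows [0=2,3->0,3->1,3->2] -> levels [3 4 3 1]
  -> period-2 cycle: step 3 state = step 1 state
  -> state at step 6: (6-1) mod 2 = 1, same as step 2 -> [2 3 2 4]

Answer: 2 3 2 4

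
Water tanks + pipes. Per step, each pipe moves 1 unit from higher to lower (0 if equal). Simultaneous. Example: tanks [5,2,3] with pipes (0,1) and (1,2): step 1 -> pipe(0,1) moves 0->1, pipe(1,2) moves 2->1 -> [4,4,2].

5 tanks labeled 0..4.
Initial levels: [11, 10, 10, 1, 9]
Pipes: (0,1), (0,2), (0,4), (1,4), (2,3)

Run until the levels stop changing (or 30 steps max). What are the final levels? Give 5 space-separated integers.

Step 1: flows [0->1,0->2,0->4,1->4,2->3] -> levels [8 10 10 2 11]
Step 2: flows [1->0,2->0,4->0,4->1,2->3] -> levels [11 10 8 3 9]
Step 3: flows [0->1,0->2,0->4,1->4,2->3] -> levels [8 10 8 4 11]
Step 4: flows [1->0,0=2,4->0,4->1,2->3] -> levels [10 10 7 5 9]
Step 5: flows [0=1,0->2,0->4,1->4,2->3] -> levels [8 9 7 6 11]
Step 6: flows [1->0,0->2,4->0,4->1,2->3] -> levels [9 9 7 7 9]
Step 7: flows [0=1,0->2,0=4,1=4,2=3] -> levels [8 9 8 7 9]
Step 8: flows [1->0,0=2,4->0,1=4,2->3] -> levels [10 8 7 8 8]
Step 9: flows [0->1,0->2,0->4,1=4,3->2] -> levels [7 9 9 7 9]
Step 10: flows [1->0,2->0,4->0,1=4,2->3] -> levels [10 8 7 8 8]
  -> period-2 cycle: step 10 state = step 8 state; never stabilizes
  -> state at step 30: (30-8) mod 2 = 0, same as step 8 -> [10 8 7 8 8]

Answer: 10 8 7 8 8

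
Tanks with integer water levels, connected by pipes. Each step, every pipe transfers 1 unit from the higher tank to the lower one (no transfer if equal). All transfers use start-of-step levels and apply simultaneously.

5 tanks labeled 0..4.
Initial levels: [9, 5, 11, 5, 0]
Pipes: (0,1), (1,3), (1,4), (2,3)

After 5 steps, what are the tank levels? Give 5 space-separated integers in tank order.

Step 1: flows [0->1,1=3,1->4,2->3] -> levels [8 5 10 6 1]
Step 2: flows [0->1,3->1,1->4,2->3] -> levels [7 6 9 6 2]
Step 3: flows [0->1,1=3,1->4,2->3] -> levels [6 6 8 7 3]
Step 4: flows [0=1,3->1,1->4,2->3] -> levels [6 6 7 7 4]
Step 5: flows [0=1,3->1,1->4,2=3] -> levels [6 6 7 6 5]

Answer: 6 6 7 6 5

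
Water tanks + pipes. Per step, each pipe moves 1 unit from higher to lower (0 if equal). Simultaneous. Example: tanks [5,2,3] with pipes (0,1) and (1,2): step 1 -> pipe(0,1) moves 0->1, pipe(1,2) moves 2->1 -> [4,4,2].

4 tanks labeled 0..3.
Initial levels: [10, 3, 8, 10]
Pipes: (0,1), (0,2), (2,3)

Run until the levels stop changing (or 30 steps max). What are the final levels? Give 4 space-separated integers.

Step 1: flows [0->1,0->2,3->2] -> levels [8 4 10 9]
Step 2: flows [0->1,2->0,2->3] -> levels [8 5 8 10]
Step 3: flows [0->1,0=2,3->2] -> levels [7 6 9 9]
Step 4: flows [0->1,2->0,2=3] -> levels [7 7 8 9]
Step 5: flows [0=1,2->0,3->2] -> levels [8 7 8 8]
Step 6: flows [0->1,0=2,2=3] -> levels [7 8 8 8]
Step 7: flows [1->0,2->0,2=3] -> levels [9 7 7 8]
Step 8: flows [0->1,0->2,3->2] -> levels [7 8 9 7]
Step 9: flows [1->0,2->0,2->3] -> levels [9 7 7 8]
  -> period-2 cycle: step 9 state = step 7 state; never stabilizes
  -> state at step 30: (30-7) mod 2 = 1, same as step 8 -> [7 8 9 7]

Answer: 7 8 9 7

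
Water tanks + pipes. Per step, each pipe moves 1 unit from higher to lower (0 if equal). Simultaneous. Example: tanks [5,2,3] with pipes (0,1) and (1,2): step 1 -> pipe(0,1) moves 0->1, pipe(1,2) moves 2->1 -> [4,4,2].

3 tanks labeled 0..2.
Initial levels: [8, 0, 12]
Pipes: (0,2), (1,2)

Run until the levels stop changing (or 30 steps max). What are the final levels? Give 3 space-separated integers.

Step 1: flows [2->0,2->1] -> levels [9 1 10]
Step 2: flows [2->0,2->1] -> levels [10 2 8]
Step 3: flows [0->2,2->1] -> levels [9 3 8]
Step 4: flows [0->2,2->1] -> levels [8 4 8]
Step 5: flows [0=2,2->1] -> levels [8 5 7]
Step 6: flows [0->2,2->1] -> levels [7 6 7]
Step 7: flows [0=2,2->1] -> levels [7 7 6]
Step 8: flows [0->2,1->2] -> levels [6 6 8]
Step 9: flows [2->0,2->1] -> levels [7 7 6]
  -> period-2 cycle: step 9 state = step 7 state; never stabilizes
  -> state at step 30: (30-7) mod 2 = 1, same as step 8 -> [6 6 8]

Answer: 6 6 8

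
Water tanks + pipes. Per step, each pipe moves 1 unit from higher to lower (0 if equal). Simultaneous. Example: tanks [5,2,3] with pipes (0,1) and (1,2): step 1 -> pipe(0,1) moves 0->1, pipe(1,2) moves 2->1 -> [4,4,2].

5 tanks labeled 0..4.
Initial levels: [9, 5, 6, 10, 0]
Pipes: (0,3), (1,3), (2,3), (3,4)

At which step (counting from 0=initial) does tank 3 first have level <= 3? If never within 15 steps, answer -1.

Step 1: flows [3->0,3->1,3->2,3->4] -> levels [10 6 7 6 1]
Step 2: flows [0->3,1=3,2->3,3->4] -> levels [9 6 6 7 2]
Step 3: flows [0->3,3->1,3->2,3->4] -> levels [8 7 7 5 3]
Step 4: flows [0->3,1->3,2->3,3->4] -> levels [7 6 6 7 4]
Step 5: flows [0=3,3->1,3->2,3->4] -> levels [7 7 7 4 5]
Step 6: flows [0->3,1->3,2->3,4->3] -> levels [6 6 6 8 4]
Step 7: flows [3->0,3->1,3->2,3->4] -> levels [7 7 7 4 5]
  -> period-2 cycle (repeats step 5); tank 3 never drops to <=3
Tank 3 never reaches <=3 within 15 steps

Answer: -1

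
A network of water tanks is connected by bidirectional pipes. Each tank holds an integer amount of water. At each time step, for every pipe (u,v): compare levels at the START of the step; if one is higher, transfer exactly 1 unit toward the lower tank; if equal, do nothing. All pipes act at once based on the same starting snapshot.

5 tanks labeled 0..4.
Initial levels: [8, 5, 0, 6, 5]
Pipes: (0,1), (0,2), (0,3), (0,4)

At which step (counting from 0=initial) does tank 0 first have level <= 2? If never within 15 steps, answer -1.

Step 1: flows [0->1,0->2,0->3,0->4] -> levels [4 6 1 7 6]
Step 2: flows [1->0,0->2,3->0,4->0] -> levels [6 5 2 6 5]
Step 3: flows [0->1,0->2,0=3,0->4] -> levels [3 6 3 6 6]
Step 4: flows [1->0,0=2,3->0,4->0] -> levels [6 5 3 5 5]
Step 5: flows [0->1,0->2,0->3,0->4] -> levels [2 6 4 6 6]
Tank 0 first reaches <=2 at step 5

Answer: 5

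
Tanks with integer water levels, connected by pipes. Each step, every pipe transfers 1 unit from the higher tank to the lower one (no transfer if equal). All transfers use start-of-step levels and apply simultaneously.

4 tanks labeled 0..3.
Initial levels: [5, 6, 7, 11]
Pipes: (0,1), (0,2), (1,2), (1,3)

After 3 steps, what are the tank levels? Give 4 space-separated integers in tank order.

Step 1: flows [1->0,2->0,2->1,3->1] -> levels [7 7 5 10]
Step 2: flows [0=1,0->2,1->2,3->1] -> levels [6 7 7 9]
Step 3: flows [1->0,2->0,1=2,3->1] -> levels [8 7 6 8]

Answer: 8 7 6 8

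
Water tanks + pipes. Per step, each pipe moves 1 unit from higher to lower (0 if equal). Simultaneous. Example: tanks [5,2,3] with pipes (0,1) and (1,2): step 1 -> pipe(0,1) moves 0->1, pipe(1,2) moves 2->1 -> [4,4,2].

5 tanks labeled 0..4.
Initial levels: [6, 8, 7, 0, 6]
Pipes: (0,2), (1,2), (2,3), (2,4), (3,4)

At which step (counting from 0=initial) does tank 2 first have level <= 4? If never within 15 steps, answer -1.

Answer: 3

Derivation:
Step 1: flows [2->0,1->2,2->3,2->4,4->3] -> levels [7 7 5 2 6]
Step 2: flows [0->2,1->2,2->3,4->2,4->3] -> levels [6 6 7 4 4]
Step 3: flows [2->0,2->1,2->3,2->4,3=4] -> levels [7 7 3 5 5]
Tank 2 first reaches <=4 at step 3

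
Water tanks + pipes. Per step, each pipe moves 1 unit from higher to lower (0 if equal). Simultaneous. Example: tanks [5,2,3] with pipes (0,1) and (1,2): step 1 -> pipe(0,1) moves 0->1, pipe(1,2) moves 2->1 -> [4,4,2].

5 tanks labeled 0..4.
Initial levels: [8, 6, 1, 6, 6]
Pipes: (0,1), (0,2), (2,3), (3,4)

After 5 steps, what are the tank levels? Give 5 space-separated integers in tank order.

Answer: 5 6 6 4 6

Derivation:
Step 1: flows [0->1,0->2,3->2,3=4] -> levels [6 7 3 5 6]
Step 2: flows [1->0,0->2,3->2,4->3] -> levels [6 6 5 5 5]
Step 3: flows [0=1,0->2,2=3,3=4] -> levels [5 6 6 5 5]
Step 4: flows [1->0,2->0,2->3,3=4] -> levels [7 5 4 6 5]
Step 5: flows [0->1,0->2,3->2,3->4] -> levels [5 6 6 4 6]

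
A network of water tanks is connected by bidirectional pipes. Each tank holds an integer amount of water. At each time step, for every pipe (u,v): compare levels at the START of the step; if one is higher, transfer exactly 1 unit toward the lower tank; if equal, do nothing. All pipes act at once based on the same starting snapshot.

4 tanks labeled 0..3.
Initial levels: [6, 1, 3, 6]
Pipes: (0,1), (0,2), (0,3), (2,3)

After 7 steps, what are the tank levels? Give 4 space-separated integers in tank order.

Answer: 2 4 5 5

Derivation:
Step 1: flows [0->1,0->2,0=3,3->2] -> levels [4 2 5 5]
Step 2: flows [0->1,2->0,3->0,2=3] -> levels [5 3 4 4]
Step 3: flows [0->1,0->2,0->3,2=3] -> levels [2 4 5 5]
Step 4: flows [1->0,2->0,3->0,2=3] -> levels [5 3 4 4]
  -> period-2 cycle: step 4 state = step 2 state
  -> state at step 7: (7-2) mod 2 = 1, same as step 3 -> [2 4 5 5]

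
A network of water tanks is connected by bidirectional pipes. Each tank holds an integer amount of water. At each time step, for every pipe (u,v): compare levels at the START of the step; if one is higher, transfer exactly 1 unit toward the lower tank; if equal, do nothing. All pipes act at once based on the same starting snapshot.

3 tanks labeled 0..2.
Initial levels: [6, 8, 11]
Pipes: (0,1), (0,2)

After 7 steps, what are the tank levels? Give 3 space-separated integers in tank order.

Step 1: flows [1->0,2->0] -> levels [8 7 10]
Step 2: flows [0->1,2->0] -> levels [8 8 9]
Step 3: flows [0=1,2->0] -> levels [9 8 8]
Step 4: flows [0->1,0->2] -> levels [7 9 9]
Step 5: flows [1->0,2->0] -> levels [9 8 8]
  -> period-2 cycle: step 5 state = step 3 state
  -> state at step 7: (7-3) mod 2 = 0, same as step 3 -> [9 8 8]

Answer: 9 8 8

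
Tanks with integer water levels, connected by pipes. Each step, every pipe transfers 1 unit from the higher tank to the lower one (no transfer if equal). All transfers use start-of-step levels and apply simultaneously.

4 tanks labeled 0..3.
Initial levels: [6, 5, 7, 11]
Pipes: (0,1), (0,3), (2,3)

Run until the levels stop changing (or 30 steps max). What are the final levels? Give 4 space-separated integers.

Answer: 8 6 8 7

Derivation:
Step 1: flows [0->1,3->0,3->2] -> levels [6 6 8 9]
Step 2: flows [0=1,3->0,3->2] -> levels [7 6 9 7]
Step 3: flows [0->1,0=3,2->3] -> levels [6 7 8 8]
Step 4: flows [1->0,3->0,2=3] -> levels [8 6 8 7]
Step 5: flows [0->1,0->3,2->3] -> levels [6 7 7 9]
Step 6: flows [1->0,3->0,3->2] -> levels [8 6 8 7]
  -> period-2 cycle: step 6 state = step 4 state; never stabilizes
  -> state at step 30: (30-4) mod 2 = 0, same as step 4 -> [8 6 8 7]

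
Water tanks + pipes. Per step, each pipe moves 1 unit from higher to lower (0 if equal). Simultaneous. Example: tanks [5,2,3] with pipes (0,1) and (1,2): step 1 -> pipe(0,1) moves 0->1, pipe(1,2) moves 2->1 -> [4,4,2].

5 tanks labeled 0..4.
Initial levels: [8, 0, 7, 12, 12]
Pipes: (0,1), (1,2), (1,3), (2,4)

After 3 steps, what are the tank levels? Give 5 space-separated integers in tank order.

Answer: 6 8 7 9 9

Derivation:
Step 1: flows [0->1,2->1,3->1,4->2] -> levels [7 3 7 11 11]
Step 2: flows [0->1,2->1,3->1,4->2] -> levels [6 6 7 10 10]
Step 3: flows [0=1,2->1,3->1,4->2] -> levels [6 8 7 9 9]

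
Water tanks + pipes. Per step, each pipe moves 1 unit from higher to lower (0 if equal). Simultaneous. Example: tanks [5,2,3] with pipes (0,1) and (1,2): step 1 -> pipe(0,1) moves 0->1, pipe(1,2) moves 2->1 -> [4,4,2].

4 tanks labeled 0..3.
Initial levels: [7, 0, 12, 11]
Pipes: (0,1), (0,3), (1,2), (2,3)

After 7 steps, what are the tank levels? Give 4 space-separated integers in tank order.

Step 1: flows [0->1,3->0,2->1,2->3] -> levels [7 2 10 11]
Step 2: flows [0->1,3->0,2->1,3->2] -> levels [7 4 10 9]
Step 3: flows [0->1,3->0,2->1,2->3] -> levels [7 6 8 9]
Step 4: flows [0->1,3->0,2->1,3->2] -> levels [7 8 8 7]
Step 5: flows [1->0,0=3,1=2,2->3] -> levels [8 7 7 8]
Step 6: flows [0->1,0=3,1=2,3->2] -> levels [7 8 8 7]
  -> period-2 cycle: step 6 state = step 4 state
  -> state at step 7: (7-4) mod 2 = 1, same as step 5 -> [8 7 7 8]

Answer: 8 7 7 8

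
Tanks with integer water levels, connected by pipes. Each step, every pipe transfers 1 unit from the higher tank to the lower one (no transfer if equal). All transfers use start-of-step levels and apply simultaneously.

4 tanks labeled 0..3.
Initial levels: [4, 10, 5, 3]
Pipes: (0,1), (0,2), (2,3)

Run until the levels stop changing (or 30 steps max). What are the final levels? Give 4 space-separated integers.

Answer: 7 5 4 6

Derivation:
Step 1: flows [1->0,2->0,2->3] -> levels [6 9 3 4]
Step 2: flows [1->0,0->2,3->2] -> levels [6 8 5 3]
Step 3: flows [1->0,0->2,2->3] -> levels [6 7 5 4]
Step 4: flows [1->0,0->2,2->3] -> levels [6 6 5 5]
Step 5: flows [0=1,0->2,2=3] -> levels [5 6 6 5]
Step 6: flows [1->0,2->0,2->3] -> levels [7 5 4 6]
Step 7: flows [0->1,0->2,3->2] -> levels [5 6 6 5]
  -> period-2 cycle: step 7 state = step 5 state; never stabilizes
  -> state at step 30: (30-5) mod 2 = 1, same as step 6 -> [7 5 4 6]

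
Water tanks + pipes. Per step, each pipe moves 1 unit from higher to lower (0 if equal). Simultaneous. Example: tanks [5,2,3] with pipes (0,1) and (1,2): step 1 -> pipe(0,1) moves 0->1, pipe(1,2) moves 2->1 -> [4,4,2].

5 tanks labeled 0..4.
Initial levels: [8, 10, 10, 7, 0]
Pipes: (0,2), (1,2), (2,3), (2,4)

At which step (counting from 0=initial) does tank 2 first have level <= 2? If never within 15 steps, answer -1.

Step 1: flows [2->0,1=2,2->3,2->4] -> levels [9 10 7 8 1]
Step 2: flows [0->2,1->2,3->2,2->4] -> levels [8 9 9 7 2]
Step 3: flows [2->0,1=2,2->3,2->4] -> levels [9 9 6 8 3]
Step 4: flows [0->2,1->2,3->2,2->4] -> levels [8 8 8 7 4]
Step 5: flows [0=2,1=2,2->3,2->4] -> levels [8 8 6 8 5]
Step 6: flows [0->2,1->2,3->2,2->4] -> levels [7 7 8 7 6]
Step 7: flows [2->0,2->1,2->3,2->4] -> levels [8 8 4 8 7]
Step 8: flows [0->2,1->2,3->2,4->2] -> levels [7 7 8 7 6]
  -> period-2 cycle (repeats step 6); tank 2 never drops to <=2
Tank 2 never reaches <=2 within 15 steps

Answer: -1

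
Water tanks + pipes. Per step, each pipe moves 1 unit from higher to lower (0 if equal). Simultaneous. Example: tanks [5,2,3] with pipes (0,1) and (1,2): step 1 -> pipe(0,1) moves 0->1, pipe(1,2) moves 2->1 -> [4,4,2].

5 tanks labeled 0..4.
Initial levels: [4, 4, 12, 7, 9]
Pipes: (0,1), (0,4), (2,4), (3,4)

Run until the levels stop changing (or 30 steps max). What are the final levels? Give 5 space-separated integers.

Answer: 6 7 7 7 9

Derivation:
Step 1: flows [0=1,4->0,2->4,4->3] -> levels [5 4 11 8 8]
Step 2: flows [0->1,4->0,2->4,3=4] -> levels [5 5 10 8 8]
Step 3: flows [0=1,4->0,2->4,3=4] -> levels [6 5 9 8 8]
Step 4: flows [0->1,4->0,2->4,3=4] -> levels [6 6 8 8 8]
Step 5: flows [0=1,4->0,2=4,3=4] -> levels [7 6 8 8 7]
Step 6: flows [0->1,0=4,2->4,3->4] -> levels [6 7 7 7 9]
Step 7: flows [1->0,4->0,4->2,4->3] -> levels [8 6 8 8 6]
Step 8: flows [0->1,0->4,2->4,3->4] -> levels [6 7 7 7 9]
  -> period-2 cycle: step 8 state = step 6 state; never stabilizes
  -> state at step 30: (30-6) mod 2 = 0, same as step 6 -> [6 7 7 7 9]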